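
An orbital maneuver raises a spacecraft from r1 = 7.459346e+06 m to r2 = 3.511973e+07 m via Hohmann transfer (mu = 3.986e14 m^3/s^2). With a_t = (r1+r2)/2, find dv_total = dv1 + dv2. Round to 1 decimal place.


Step 1: Transfer semi-major axis a_t = (7.459346e+06 + 3.511973e+07) / 2 = 2.128954e+07 m
Step 2: v1 (circular at r1) = sqrt(mu/r1) = 7310.02 m/s
Step 3: v_t1 = sqrt(mu*(2/r1 - 1/a_t)) = 9388.81 m/s
Step 4: dv1 = |9388.81 - 7310.02| = 2078.8 m/s
Step 5: v2 (circular at r2) = 3368.94 m/s, v_t2 = 1994.16 m/s
Step 6: dv2 = |3368.94 - 1994.16| = 1374.78 m/s
Step 7: Total delta-v = 2078.8 + 1374.78 = 3453.6 m/s

3453.6


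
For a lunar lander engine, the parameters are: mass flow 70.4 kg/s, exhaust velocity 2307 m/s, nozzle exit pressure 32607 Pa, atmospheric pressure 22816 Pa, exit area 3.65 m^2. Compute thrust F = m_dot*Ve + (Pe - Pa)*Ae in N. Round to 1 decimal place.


Step 1: Momentum thrust = m_dot * Ve = 70.4 * 2307 = 162412.8 N
Step 2: Pressure thrust = (Pe - Pa) * Ae = (32607 - 22816) * 3.65 = 35737.15 N
Step 3: Total thrust F = 162412.8 + 35737.15 = 198150.0 N

198150.0


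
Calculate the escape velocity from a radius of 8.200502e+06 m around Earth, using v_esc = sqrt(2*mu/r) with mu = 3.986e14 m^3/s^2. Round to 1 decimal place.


Step 1: 2*mu/r = 2 * 3.986e14 / 8.200502e+06 = 97213560.8283
Step 2: v_esc = sqrt(97213560.8283) = 9859.7 m/s

9859.7


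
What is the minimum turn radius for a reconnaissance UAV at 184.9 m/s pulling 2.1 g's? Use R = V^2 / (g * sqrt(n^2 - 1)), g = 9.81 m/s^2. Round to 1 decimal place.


Step 1: V^2 = 184.9^2 = 34188.01
Step 2: n^2 - 1 = 2.1^2 - 1 = 3.41
Step 3: sqrt(3.41) = 1.846619
Step 4: R = 34188.01 / (9.81 * 1.846619) = 1887.2 m

1887.2


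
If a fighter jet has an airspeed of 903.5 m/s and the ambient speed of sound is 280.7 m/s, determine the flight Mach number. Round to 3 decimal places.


Step 1: M = V / a = 903.5 / 280.7
Step 2: M = 3.219

3.219


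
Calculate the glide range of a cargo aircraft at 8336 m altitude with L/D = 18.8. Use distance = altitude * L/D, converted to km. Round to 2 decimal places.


Step 1: Glide distance = altitude * L/D = 8336 * 18.8 = 156716.8 m
Step 2: Convert to km: 156716.8 / 1000 = 156.72 km

156.72


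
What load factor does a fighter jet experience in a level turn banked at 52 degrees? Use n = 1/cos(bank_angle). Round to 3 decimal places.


Step 1: Convert 52 degrees to radians = 0.907571
Step 2: cos(52 deg) = 0.615661
Step 3: n = 1 / 0.615661 = 1.624

1.624


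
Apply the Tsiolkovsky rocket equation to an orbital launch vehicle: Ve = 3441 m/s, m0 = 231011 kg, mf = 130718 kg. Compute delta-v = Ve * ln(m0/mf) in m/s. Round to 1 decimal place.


Step 1: Mass ratio m0/mf = 231011 / 130718 = 1.767247
Step 2: ln(1.767247) = 0.569423
Step 3: delta-v = 3441 * 0.569423 = 1959.4 m/s

1959.4


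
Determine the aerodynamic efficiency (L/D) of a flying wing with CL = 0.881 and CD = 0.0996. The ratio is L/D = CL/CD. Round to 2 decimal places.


Step 1: L/D = CL / CD = 0.881 / 0.0996
Step 2: L/D = 8.85

8.85


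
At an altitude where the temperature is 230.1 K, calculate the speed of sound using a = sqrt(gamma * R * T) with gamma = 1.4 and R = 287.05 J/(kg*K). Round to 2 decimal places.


Step 1: gamma * R * T = 1.4 * 287.05 * 230.1 = 92470.287
Step 2: a = sqrt(92470.287) = 304.09 m/s

304.09


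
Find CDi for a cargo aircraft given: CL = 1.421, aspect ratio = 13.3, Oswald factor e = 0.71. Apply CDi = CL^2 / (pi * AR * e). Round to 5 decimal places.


Step 1: CL^2 = 1.421^2 = 2.019241
Step 2: pi * AR * e = 3.14159 * 13.3 * 0.71 = 29.666059
Step 3: CDi = 2.019241 / 29.666059 = 0.06807

0.06807


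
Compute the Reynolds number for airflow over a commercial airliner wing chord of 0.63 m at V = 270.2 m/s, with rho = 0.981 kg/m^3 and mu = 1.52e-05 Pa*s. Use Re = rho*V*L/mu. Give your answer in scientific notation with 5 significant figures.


Step 1: Numerator = rho * V * L = 0.981 * 270.2 * 0.63 = 166.991706
Step 2: Re = 166.991706 / 1.52e-05
Step 3: Re = 1.0986e+07

1.0986e+07


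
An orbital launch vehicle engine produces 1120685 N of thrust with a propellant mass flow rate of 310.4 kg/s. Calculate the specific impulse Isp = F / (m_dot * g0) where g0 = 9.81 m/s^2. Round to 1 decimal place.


Step 1: m_dot * g0 = 310.4 * 9.81 = 3045.02
Step 2: Isp = 1120685 / 3045.02 = 368.0 s

368.0


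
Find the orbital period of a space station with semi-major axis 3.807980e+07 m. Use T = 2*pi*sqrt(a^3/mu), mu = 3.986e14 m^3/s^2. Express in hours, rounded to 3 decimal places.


Step 1: a^3 / mu = 5.521842e+22 / 3.986e14 = 1.385309e+08
Step 2: sqrt(1.385309e+08) = 11769.9154 s
Step 3: T = 2*pi * 11769.9154 = 73952.56 s
Step 4: T in hours = 73952.56 / 3600 = 20.542 hours

20.542


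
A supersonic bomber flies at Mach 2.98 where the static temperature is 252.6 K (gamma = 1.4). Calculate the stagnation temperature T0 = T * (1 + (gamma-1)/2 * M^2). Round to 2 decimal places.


Step 1: (gamma-1)/2 = 0.2
Step 2: M^2 = 8.8804
Step 3: 1 + 0.2 * 8.8804 = 2.77608
Step 4: T0 = 252.6 * 2.77608 = 701.24 K

701.24


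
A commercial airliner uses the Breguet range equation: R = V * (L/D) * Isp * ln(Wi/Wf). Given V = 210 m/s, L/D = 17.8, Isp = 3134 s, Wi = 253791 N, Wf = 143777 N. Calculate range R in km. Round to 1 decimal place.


Step 1: Coefficient = V * (L/D) * Isp = 210 * 17.8 * 3134 = 11714892.0 m
Step 2: Wi/Wf = 253791 / 143777 = 1.765171
Step 3: ln(1.765171) = 0.568248
Step 4: R = 11714892.0 * 0.568248 = 6656959.3 m = 6657.0 km

6657.0


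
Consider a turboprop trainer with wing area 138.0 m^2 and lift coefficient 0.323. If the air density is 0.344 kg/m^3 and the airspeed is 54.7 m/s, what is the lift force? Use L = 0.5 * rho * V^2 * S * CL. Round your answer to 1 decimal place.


Step 1: Calculate dynamic pressure q = 0.5 * 0.344 * 54.7^2 = 0.5 * 0.344 * 2992.09 = 514.6395 Pa
Step 2: Multiply by wing area and lift coefficient: L = 514.6395 * 138.0 * 0.323
Step 3: L = 71020.2482 * 0.323 = 22939.5 N

22939.5


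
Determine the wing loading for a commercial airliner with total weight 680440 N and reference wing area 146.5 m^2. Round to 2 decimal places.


Step 1: Wing loading = W / S = 680440 / 146.5
Step 2: Wing loading = 4644.64 N/m^2

4644.64


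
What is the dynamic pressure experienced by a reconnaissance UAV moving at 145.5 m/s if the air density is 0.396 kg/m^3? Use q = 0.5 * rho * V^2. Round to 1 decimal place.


Step 1: V^2 = 145.5^2 = 21170.25
Step 2: q = 0.5 * 0.396 * 21170.25
Step 3: q = 4191.7 Pa

4191.7


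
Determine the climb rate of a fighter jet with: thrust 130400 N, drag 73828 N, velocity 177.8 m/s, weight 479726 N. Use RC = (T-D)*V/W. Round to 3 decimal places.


Step 1: Excess thrust = T - D = 130400 - 73828 = 56572 N
Step 2: Excess power = 56572 * 177.8 = 10058501.6 W
Step 3: RC = 10058501.6 / 479726 = 20.967 m/s

20.967


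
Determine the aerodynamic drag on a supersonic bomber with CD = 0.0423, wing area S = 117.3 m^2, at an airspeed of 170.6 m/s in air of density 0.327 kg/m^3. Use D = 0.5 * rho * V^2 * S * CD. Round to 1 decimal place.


Step 1: Dynamic pressure q = 0.5 * 0.327 * 170.6^2 = 4758.5629 Pa
Step 2: Drag D = q * S * CD = 4758.5629 * 117.3 * 0.0423
Step 3: D = 23611.0 N

23611.0


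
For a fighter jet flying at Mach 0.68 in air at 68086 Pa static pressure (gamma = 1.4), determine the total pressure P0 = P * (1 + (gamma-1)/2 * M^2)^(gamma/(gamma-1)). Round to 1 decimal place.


Step 1: (gamma-1)/2 * M^2 = 0.2 * 0.4624 = 0.09248
Step 2: 1 + 0.09248 = 1.09248
Step 3: Exponent gamma/(gamma-1) = 3.5
Step 4: P0 = 68086 * 1.09248^3.5 = 92790.8 Pa

92790.8


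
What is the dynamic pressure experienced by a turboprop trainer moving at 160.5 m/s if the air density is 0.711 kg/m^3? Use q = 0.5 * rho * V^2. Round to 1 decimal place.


Step 1: V^2 = 160.5^2 = 25760.25
Step 2: q = 0.5 * 0.711 * 25760.25
Step 3: q = 9157.8 Pa

9157.8


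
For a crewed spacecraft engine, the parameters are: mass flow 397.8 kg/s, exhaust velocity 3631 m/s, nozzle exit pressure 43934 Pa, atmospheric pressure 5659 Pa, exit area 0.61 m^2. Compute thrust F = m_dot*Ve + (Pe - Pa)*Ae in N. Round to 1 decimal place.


Step 1: Momentum thrust = m_dot * Ve = 397.8 * 3631 = 1444411.8 N
Step 2: Pressure thrust = (Pe - Pa) * Ae = (43934 - 5659) * 0.61 = 23347.75 N
Step 3: Total thrust F = 1444411.8 + 23347.75 = 1467759.6 N

1467759.6


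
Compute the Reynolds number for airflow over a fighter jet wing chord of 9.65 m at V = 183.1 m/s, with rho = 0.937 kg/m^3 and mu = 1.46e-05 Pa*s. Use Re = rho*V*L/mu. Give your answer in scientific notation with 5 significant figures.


Step 1: Numerator = rho * V * L = 0.937 * 183.1 * 9.65 = 1655.599355
Step 2: Re = 1655.599355 / 1.46e-05
Step 3: Re = 1.1340e+08

1.1340e+08


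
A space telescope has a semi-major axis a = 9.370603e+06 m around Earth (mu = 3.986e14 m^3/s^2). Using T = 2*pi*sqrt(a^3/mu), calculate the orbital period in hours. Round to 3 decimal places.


Step 1: a^3 / mu = 8.228158e+20 / 3.986e14 = 2.064264e+06
Step 2: sqrt(2.064264e+06) = 1436.7548 s
Step 3: T = 2*pi * 1436.7548 = 9027.4 s
Step 4: T in hours = 9027.4 / 3600 = 2.508 hours

2.508


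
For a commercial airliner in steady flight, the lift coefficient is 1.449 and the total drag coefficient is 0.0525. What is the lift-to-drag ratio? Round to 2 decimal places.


Step 1: L/D = CL / CD = 1.449 / 0.0525
Step 2: L/D = 27.60

27.60


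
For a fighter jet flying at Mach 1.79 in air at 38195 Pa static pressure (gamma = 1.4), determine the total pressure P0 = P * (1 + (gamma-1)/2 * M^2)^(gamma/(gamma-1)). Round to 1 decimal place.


Step 1: (gamma-1)/2 * M^2 = 0.2 * 3.2041 = 0.64082
Step 2: 1 + 0.64082 = 1.64082
Step 3: Exponent gamma/(gamma-1) = 3.5
Step 4: P0 = 38195 * 1.64082^3.5 = 216132.4 Pa

216132.4


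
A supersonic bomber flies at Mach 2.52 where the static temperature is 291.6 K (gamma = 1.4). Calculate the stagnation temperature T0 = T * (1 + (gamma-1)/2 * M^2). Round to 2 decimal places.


Step 1: (gamma-1)/2 = 0.2
Step 2: M^2 = 6.3504
Step 3: 1 + 0.2 * 6.3504 = 2.27008
Step 4: T0 = 291.6 * 2.27008 = 661.96 K

661.96


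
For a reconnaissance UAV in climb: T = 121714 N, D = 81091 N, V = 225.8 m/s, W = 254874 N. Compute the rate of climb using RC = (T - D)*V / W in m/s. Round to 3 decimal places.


Step 1: Excess thrust = T - D = 121714 - 81091 = 40623 N
Step 2: Excess power = 40623 * 225.8 = 9172673.4 W
Step 3: RC = 9172673.4 / 254874 = 35.989 m/s

35.989


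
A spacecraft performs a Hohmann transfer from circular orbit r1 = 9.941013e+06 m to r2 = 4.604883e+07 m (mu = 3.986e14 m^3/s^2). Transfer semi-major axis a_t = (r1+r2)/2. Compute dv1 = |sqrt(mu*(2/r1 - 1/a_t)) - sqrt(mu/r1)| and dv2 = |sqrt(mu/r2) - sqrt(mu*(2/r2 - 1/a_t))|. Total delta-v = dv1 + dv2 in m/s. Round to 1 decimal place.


Step 1: Transfer semi-major axis a_t = (9.941013e+06 + 4.604883e+07) / 2 = 2.799492e+07 m
Step 2: v1 (circular at r1) = sqrt(mu/r1) = 6332.18 m/s
Step 3: v_t1 = sqrt(mu*(2/r1 - 1/a_t)) = 8121.25 m/s
Step 4: dv1 = |8121.25 - 6332.18| = 1789.07 m/s
Step 5: v2 (circular at r2) = 2942.11 m/s, v_t2 = 1753.21 m/s
Step 6: dv2 = |2942.11 - 1753.21| = 1188.9 m/s
Step 7: Total delta-v = 1789.07 + 1188.9 = 2978.0 m/s

2978.0


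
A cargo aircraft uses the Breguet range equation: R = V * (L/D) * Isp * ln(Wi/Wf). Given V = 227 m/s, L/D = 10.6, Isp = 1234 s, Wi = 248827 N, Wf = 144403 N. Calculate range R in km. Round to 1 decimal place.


Step 1: Coefficient = V * (L/D) * Isp = 227 * 10.6 * 1234 = 2969250.8 m
Step 2: Wi/Wf = 248827 / 144403 = 1.723143
Step 3: ln(1.723143) = 0.54415
Step 4: R = 2969250.8 * 0.54415 = 1615717.4 m = 1615.7 km

1615.7


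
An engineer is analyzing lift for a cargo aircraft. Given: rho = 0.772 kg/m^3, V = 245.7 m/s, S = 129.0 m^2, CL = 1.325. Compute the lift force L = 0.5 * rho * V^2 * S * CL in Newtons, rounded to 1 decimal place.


Step 1: Calculate dynamic pressure q = 0.5 * 0.772 * 245.7^2 = 0.5 * 0.772 * 60368.49 = 23302.2371 Pa
Step 2: Multiply by wing area and lift coefficient: L = 23302.2371 * 129.0 * 1.325
Step 3: L = 3005988.5911 * 1.325 = 3982934.9 N

3982934.9


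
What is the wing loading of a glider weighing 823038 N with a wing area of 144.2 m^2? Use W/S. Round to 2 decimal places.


Step 1: Wing loading = W / S = 823038 / 144.2
Step 2: Wing loading = 5707.61 N/m^2

5707.61


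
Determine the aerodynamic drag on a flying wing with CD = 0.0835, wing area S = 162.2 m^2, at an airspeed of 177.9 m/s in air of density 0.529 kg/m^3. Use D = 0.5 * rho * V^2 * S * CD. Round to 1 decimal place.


Step 1: Dynamic pressure q = 0.5 * 0.529 * 177.9^2 = 8371.0044 Pa
Step 2: Drag D = q * S * CD = 8371.0044 * 162.2 * 0.0835
Step 3: D = 113374.4 N

113374.4


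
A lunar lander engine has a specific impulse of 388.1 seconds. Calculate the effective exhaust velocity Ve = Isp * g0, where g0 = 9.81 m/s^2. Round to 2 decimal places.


Step 1: Ve = Isp * g0 = 388.1 * 9.81
Step 2: Ve = 3807.26 m/s

3807.26


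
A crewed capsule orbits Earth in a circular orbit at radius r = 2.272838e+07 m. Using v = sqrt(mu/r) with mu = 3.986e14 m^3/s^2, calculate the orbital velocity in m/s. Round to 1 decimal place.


Step 1: mu / r = 3.986e14 / 2.272838e+07 = 17537545.5708
Step 2: v = sqrt(17537545.5708) = 4187.8 m/s

4187.8


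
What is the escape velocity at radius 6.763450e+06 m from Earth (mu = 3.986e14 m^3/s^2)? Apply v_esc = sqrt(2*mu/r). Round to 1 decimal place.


Step 1: 2*mu/r = 2 * 3.986e14 / 6.763450e+06 = 117868839.128
Step 2: v_esc = sqrt(117868839.128) = 10856.7 m/s

10856.7


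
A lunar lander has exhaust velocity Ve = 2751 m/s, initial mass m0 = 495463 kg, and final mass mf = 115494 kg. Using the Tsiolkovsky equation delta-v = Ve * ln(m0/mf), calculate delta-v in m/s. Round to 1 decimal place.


Step 1: Mass ratio m0/mf = 495463 / 115494 = 4.289946
Step 2: ln(4.289946) = 1.456274
Step 3: delta-v = 2751 * 1.456274 = 4006.2 m/s

4006.2


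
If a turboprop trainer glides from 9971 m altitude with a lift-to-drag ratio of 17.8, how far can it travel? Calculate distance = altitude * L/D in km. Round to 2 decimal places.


Step 1: Glide distance = altitude * L/D = 9971 * 17.8 = 177483.8 m
Step 2: Convert to km: 177483.8 / 1000 = 177.48 km

177.48


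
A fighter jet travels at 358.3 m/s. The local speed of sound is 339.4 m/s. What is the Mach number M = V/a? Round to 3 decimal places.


Step 1: M = V / a = 358.3 / 339.4
Step 2: M = 1.056

1.056


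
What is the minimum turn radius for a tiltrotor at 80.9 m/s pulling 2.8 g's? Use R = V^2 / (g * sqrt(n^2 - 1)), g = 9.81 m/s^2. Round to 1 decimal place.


Step 1: V^2 = 80.9^2 = 6544.81
Step 2: n^2 - 1 = 2.8^2 - 1 = 6.84
Step 3: sqrt(6.84) = 2.615339
Step 4: R = 6544.81 / (9.81 * 2.615339) = 255.1 m

255.1


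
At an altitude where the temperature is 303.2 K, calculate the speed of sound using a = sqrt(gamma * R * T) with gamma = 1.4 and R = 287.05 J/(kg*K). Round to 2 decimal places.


Step 1: gamma * R * T = 1.4 * 287.05 * 303.2 = 121846.984
Step 2: a = sqrt(121846.984) = 349.07 m/s

349.07


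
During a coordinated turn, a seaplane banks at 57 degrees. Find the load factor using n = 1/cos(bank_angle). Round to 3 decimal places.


Step 1: Convert 57 degrees to radians = 0.994838
Step 2: cos(57 deg) = 0.544639
Step 3: n = 1 / 0.544639 = 1.836

1.836


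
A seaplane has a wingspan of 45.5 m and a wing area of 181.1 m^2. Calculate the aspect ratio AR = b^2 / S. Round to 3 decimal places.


Step 1: b^2 = 45.5^2 = 2070.25
Step 2: AR = 2070.25 / 181.1 = 11.432

11.432


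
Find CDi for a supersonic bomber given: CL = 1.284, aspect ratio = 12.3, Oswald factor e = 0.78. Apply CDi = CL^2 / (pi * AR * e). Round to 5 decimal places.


Step 1: CL^2 = 1.284^2 = 1.648656
Step 2: pi * AR * e = 3.14159 * 12.3 * 0.78 = 30.14044
Step 3: CDi = 1.648656 / 30.14044 = 0.05470

0.05470


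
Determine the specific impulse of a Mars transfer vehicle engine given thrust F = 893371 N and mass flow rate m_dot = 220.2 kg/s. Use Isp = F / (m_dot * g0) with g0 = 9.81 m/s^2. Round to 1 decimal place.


Step 1: m_dot * g0 = 220.2 * 9.81 = 2160.16
Step 2: Isp = 893371 / 2160.16 = 413.6 s

413.6


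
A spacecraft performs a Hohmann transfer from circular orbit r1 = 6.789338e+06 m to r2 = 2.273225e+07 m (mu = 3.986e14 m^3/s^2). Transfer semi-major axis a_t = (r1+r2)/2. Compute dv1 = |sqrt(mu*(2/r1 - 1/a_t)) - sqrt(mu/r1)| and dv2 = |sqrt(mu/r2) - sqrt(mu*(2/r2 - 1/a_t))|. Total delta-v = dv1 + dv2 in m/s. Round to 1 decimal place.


Step 1: Transfer semi-major axis a_t = (6.789338e+06 + 2.273225e+07) / 2 = 1.476079e+07 m
Step 2: v1 (circular at r1) = sqrt(mu/r1) = 7662.23 m/s
Step 3: v_t1 = sqrt(mu*(2/r1 - 1/a_t)) = 9508.7 m/s
Step 4: dv1 = |9508.7 - 7662.23| = 1846.48 m/s
Step 5: v2 (circular at r2) = 4187.43 m/s, v_t2 = 2839.92 m/s
Step 6: dv2 = |4187.43 - 2839.92| = 1347.51 m/s
Step 7: Total delta-v = 1846.48 + 1347.51 = 3194.0 m/s

3194.0


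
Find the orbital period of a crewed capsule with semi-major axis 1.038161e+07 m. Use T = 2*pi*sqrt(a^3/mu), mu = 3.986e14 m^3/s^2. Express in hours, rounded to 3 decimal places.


Step 1: a^3 / mu = 1.118907e+21 / 3.986e14 = 2.807093e+06
Step 2: sqrt(2.807093e+06) = 1675.4382 s
Step 3: T = 2*pi * 1675.4382 = 10527.09 s
Step 4: T in hours = 10527.09 / 3600 = 2.924 hours

2.924


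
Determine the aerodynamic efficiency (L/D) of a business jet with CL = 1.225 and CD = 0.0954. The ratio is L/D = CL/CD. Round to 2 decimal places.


Step 1: L/D = CL / CD = 1.225 / 0.0954
Step 2: L/D = 12.84

12.84


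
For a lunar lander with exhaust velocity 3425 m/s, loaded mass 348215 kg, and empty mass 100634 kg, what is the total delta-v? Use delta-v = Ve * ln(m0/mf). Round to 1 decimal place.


Step 1: Mass ratio m0/mf = 348215 / 100634 = 3.460212
Step 2: ln(3.460212) = 1.24133
Step 3: delta-v = 3425 * 1.24133 = 4251.6 m/s

4251.6


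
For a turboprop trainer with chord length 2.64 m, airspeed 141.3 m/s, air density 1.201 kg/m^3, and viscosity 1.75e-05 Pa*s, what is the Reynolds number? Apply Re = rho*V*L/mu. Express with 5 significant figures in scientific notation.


Step 1: Numerator = rho * V * L = 1.201 * 141.3 * 2.64 = 448.011432
Step 2: Re = 448.011432 / 1.75e-05
Step 3: Re = 2.5601e+07

2.5601e+07


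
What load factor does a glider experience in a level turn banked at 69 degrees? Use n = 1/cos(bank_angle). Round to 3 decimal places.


Step 1: Convert 69 degrees to radians = 1.204277
Step 2: cos(69 deg) = 0.358368
Step 3: n = 1 / 0.358368 = 2.790

2.790


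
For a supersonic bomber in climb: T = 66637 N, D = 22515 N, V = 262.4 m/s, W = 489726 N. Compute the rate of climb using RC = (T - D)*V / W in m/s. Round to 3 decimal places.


Step 1: Excess thrust = T - D = 66637 - 22515 = 44122 N
Step 2: Excess power = 44122 * 262.4 = 11577612.8 W
Step 3: RC = 11577612.8 / 489726 = 23.641 m/s

23.641


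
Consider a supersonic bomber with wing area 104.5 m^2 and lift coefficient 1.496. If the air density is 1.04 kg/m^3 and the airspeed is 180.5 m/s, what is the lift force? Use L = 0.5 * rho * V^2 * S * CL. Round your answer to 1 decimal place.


Step 1: Calculate dynamic pressure q = 0.5 * 1.04 * 180.5^2 = 0.5 * 1.04 * 32580.25 = 16941.73 Pa
Step 2: Multiply by wing area and lift coefficient: L = 16941.73 * 104.5 * 1.496
Step 3: L = 1770410.785 * 1.496 = 2648534.5 N

2648534.5


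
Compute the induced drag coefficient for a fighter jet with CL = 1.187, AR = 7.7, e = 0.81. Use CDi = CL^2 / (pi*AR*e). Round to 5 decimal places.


Step 1: CL^2 = 1.187^2 = 1.408969
Step 2: pi * AR * e = 3.14159 * 7.7 * 0.81 = 19.594113
Step 3: CDi = 1.408969 / 19.594113 = 0.07191

0.07191


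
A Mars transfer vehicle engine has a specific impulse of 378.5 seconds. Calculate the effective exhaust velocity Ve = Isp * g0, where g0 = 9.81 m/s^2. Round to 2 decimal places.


Step 1: Ve = Isp * g0 = 378.5 * 9.81
Step 2: Ve = 3713.09 m/s

3713.09


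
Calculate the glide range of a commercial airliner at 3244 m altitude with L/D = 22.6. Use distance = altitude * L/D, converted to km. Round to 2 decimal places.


Step 1: Glide distance = altitude * L/D = 3244 * 22.6 = 73314.4 m
Step 2: Convert to km: 73314.4 / 1000 = 73.31 km

73.31


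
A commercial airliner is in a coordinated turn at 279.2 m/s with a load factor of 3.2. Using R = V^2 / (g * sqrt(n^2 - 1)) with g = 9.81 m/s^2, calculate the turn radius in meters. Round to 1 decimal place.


Step 1: V^2 = 279.2^2 = 77952.64
Step 2: n^2 - 1 = 3.2^2 - 1 = 9.24
Step 3: sqrt(9.24) = 3.039737
Step 4: R = 77952.64 / (9.81 * 3.039737) = 2614.1 m

2614.1


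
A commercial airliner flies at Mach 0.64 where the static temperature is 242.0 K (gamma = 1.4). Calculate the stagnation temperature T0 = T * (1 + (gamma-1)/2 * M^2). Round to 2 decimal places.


Step 1: (gamma-1)/2 = 0.2
Step 2: M^2 = 0.4096
Step 3: 1 + 0.2 * 0.4096 = 1.08192
Step 4: T0 = 242.0 * 1.08192 = 261.82 K

261.82


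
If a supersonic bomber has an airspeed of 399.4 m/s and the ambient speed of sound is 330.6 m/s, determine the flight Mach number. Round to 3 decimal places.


Step 1: M = V / a = 399.4 / 330.6
Step 2: M = 1.208

1.208


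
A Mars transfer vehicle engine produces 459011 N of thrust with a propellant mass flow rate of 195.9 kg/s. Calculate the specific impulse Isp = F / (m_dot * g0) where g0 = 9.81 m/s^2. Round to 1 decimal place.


Step 1: m_dot * g0 = 195.9 * 9.81 = 1921.78
Step 2: Isp = 459011 / 1921.78 = 238.8 s

238.8


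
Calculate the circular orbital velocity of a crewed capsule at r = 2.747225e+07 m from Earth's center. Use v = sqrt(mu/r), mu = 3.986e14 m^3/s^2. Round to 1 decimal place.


Step 1: mu / r = 3.986e14 / 2.747225e+07 = 14509186.5428
Step 2: v = sqrt(14509186.5428) = 3809.1 m/s

3809.1


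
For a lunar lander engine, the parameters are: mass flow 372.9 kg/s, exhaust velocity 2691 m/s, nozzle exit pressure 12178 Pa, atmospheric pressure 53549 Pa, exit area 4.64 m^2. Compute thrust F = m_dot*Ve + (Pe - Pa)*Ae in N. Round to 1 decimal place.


Step 1: Momentum thrust = m_dot * Ve = 372.9 * 2691 = 1003473.9 N
Step 2: Pressure thrust = (Pe - Pa) * Ae = (12178 - 53549) * 4.64 = -191961.44 N
Step 3: Total thrust F = 1003473.9 + -191961.44 = 811512.5 N

811512.5


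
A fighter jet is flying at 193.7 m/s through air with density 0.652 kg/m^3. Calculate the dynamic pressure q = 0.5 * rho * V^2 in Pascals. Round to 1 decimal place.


Step 1: V^2 = 193.7^2 = 37519.69
Step 2: q = 0.5 * 0.652 * 37519.69
Step 3: q = 12231.4 Pa

12231.4


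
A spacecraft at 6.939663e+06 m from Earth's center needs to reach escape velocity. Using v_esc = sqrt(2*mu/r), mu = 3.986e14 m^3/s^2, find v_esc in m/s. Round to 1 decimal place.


Step 1: 2*mu/r = 2 * 3.986e14 / 6.939663e+06 = 114875895.2704
Step 2: v_esc = sqrt(114875895.2704) = 10718.0 m/s

10718.0


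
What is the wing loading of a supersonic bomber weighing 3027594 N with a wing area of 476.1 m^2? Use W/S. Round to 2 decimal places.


Step 1: Wing loading = W / S = 3027594 / 476.1
Step 2: Wing loading = 6359.16 N/m^2

6359.16


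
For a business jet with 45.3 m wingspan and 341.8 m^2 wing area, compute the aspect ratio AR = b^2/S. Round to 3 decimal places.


Step 1: b^2 = 45.3^2 = 2052.09
Step 2: AR = 2052.09 / 341.8 = 6.004

6.004


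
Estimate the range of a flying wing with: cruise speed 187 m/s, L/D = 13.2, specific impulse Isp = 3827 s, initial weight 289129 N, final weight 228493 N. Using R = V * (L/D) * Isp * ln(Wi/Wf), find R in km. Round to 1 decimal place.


Step 1: Coefficient = V * (L/D) * Isp = 187 * 13.2 * 3827 = 9446566.8 m
Step 2: Wi/Wf = 289129 / 228493 = 1.265374
Step 3: ln(1.265374) = 0.235367
Step 4: R = 9446566.8 * 0.235367 = 2223413.7 m = 2223.4 km

2223.4


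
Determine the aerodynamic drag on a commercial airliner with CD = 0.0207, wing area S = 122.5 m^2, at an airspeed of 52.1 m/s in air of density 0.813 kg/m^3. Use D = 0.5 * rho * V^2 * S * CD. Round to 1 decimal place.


Step 1: Dynamic pressure q = 0.5 * 0.813 * 52.1^2 = 1103.4077 Pa
Step 2: Drag D = q * S * CD = 1103.4077 * 122.5 * 0.0207
Step 3: D = 2798.0 N

2798.0


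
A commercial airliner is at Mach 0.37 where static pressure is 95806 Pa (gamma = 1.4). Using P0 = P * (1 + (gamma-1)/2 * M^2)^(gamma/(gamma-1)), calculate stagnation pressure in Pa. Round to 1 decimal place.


Step 1: (gamma-1)/2 * M^2 = 0.2 * 0.1369 = 0.02738
Step 2: 1 + 0.02738 = 1.02738
Step 3: Exponent gamma/(gamma-1) = 3.5
Step 4: P0 = 95806 * 1.02738^3.5 = 105305.6 Pa

105305.6


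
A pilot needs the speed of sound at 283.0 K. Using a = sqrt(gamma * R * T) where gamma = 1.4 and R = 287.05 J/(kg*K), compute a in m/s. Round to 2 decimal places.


Step 1: gamma * R * T = 1.4 * 287.05 * 283.0 = 113729.21
Step 2: a = sqrt(113729.21) = 337.24 m/s

337.24


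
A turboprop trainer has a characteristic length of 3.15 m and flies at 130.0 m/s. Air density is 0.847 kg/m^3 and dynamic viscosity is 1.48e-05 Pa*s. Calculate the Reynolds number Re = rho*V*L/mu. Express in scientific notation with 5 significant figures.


Step 1: Numerator = rho * V * L = 0.847 * 130.0 * 3.15 = 346.8465
Step 2: Re = 346.8465 / 1.48e-05
Step 3: Re = 2.3436e+07

2.3436e+07


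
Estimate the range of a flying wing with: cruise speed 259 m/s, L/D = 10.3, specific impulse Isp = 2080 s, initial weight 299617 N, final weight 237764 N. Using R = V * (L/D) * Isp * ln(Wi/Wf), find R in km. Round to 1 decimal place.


Step 1: Coefficient = V * (L/D) * Isp = 259 * 10.3 * 2080 = 5548816.0 m
Step 2: Wi/Wf = 299617 / 237764 = 1.260145
Step 3: ln(1.260145) = 0.231226
Step 4: R = 5548816.0 * 0.231226 = 1283032.8 m = 1283.0 km

1283.0


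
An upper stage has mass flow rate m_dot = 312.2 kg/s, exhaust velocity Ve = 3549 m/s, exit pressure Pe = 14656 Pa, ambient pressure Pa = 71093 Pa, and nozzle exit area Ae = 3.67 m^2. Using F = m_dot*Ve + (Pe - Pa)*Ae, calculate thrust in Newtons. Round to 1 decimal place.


Step 1: Momentum thrust = m_dot * Ve = 312.2 * 3549 = 1107997.8 N
Step 2: Pressure thrust = (Pe - Pa) * Ae = (14656 - 71093) * 3.67 = -207123.79 N
Step 3: Total thrust F = 1107997.8 + -207123.79 = 900874.0 N

900874.0


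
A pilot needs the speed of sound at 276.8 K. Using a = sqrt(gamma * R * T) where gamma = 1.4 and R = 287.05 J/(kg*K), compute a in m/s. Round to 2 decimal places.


Step 1: gamma * R * T = 1.4 * 287.05 * 276.8 = 111237.616
Step 2: a = sqrt(111237.616) = 333.52 m/s

333.52


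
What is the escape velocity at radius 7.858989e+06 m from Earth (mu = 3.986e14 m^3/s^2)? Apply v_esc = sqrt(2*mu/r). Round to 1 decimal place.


Step 1: 2*mu/r = 2 * 3.986e14 / 7.858989e+06 = 101437983.9442
Step 2: v_esc = sqrt(101437983.9442) = 10071.6 m/s

10071.6


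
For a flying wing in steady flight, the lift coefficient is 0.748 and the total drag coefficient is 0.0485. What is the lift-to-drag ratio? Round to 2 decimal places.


Step 1: L/D = CL / CD = 0.748 / 0.0485
Step 2: L/D = 15.42

15.42


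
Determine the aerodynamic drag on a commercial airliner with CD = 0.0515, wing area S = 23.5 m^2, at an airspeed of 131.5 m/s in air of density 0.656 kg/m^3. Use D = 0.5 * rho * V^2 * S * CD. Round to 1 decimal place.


Step 1: Dynamic pressure q = 0.5 * 0.656 * 131.5^2 = 5671.858 Pa
Step 2: Drag D = q * S * CD = 5671.858 * 23.5 * 0.0515
Step 3: D = 6864.4 N

6864.4


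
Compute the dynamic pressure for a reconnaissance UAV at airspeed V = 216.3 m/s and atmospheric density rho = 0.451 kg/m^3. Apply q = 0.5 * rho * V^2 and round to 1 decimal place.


Step 1: V^2 = 216.3^2 = 46785.69
Step 2: q = 0.5 * 0.451 * 46785.69
Step 3: q = 10550.2 Pa

10550.2


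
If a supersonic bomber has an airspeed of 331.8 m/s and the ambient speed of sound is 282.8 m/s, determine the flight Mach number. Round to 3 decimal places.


Step 1: M = V / a = 331.8 / 282.8
Step 2: M = 1.173

1.173


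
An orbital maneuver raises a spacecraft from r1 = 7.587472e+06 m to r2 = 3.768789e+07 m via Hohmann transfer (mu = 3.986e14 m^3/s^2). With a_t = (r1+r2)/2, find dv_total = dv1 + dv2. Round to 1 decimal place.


Step 1: Transfer semi-major axis a_t = (7.587472e+06 + 3.768789e+07) / 2 = 2.263768e+07 m
Step 2: v1 (circular at r1) = sqrt(mu/r1) = 7248.03 m/s
Step 3: v_t1 = sqrt(mu*(2/r1 - 1/a_t)) = 9352.01 m/s
Step 4: dv1 = |9352.01 - 7248.03| = 2103.98 m/s
Step 5: v2 (circular at r2) = 3252.13 m/s, v_t2 = 1882.78 m/s
Step 6: dv2 = |3252.13 - 1882.78| = 1369.35 m/s
Step 7: Total delta-v = 2103.98 + 1369.35 = 3473.3 m/s

3473.3


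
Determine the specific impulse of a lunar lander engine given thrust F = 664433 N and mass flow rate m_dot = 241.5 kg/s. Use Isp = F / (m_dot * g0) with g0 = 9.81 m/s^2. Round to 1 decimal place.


Step 1: m_dot * g0 = 241.5 * 9.81 = 2369.12
Step 2: Isp = 664433 / 2369.12 = 280.5 s

280.5


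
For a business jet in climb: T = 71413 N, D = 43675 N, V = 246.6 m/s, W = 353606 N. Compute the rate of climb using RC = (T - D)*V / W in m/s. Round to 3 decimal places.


Step 1: Excess thrust = T - D = 71413 - 43675 = 27738 N
Step 2: Excess power = 27738 * 246.6 = 6840190.8 W
Step 3: RC = 6840190.8 / 353606 = 19.344 m/s

19.344


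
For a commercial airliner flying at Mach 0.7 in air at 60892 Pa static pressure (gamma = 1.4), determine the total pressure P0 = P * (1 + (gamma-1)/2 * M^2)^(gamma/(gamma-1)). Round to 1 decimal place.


Step 1: (gamma-1)/2 * M^2 = 0.2 * 0.49 = 0.098
Step 2: 1 + 0.098 = 1.098
Step 3: Exponent gamma/(gamma-1) = 3.5
Step 4: P0 = 60892 * 1.098^3.5 = 84463.4 Pa

84463.4


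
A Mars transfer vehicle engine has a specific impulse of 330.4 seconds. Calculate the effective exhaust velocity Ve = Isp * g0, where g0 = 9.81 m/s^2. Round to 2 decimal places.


Step 1: Ve = Isp * g0 = 330.4 * 9.81
Step 2: Ve = 3241.22 m/s

3241.22


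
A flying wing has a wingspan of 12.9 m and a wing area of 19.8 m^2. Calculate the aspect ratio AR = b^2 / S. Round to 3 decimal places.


Step 1: b^2 = 12.9^2 = 166.41
Step 2: AR = 166.41 / 19.8 = 8.405

8.405


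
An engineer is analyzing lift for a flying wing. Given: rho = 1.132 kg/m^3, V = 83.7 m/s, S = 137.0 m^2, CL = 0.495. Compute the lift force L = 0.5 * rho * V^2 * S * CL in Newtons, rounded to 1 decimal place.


Step 1: Calculate dynamic pressure q = 0.5 * 1.132 * 83.7^2 = 0.5 * 1.132 * 7005.69 = 3965.2205 Pa
Step 2: Multiply by wing area and lift coefficient: L = 3965.2205 * 137.0 * 0.495
Step 3: L = 543235.214 * 0.495 = 268901.4 N

268901.4


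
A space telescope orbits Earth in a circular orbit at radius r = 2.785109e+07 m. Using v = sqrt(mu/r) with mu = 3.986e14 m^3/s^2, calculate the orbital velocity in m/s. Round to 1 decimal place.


Step 1: mu / r = 3.986e14 / 2.785109e+07 = 14311827.652
Step 2: v = sqrt(14311827.652) = 3783.1 m/s

3783.1


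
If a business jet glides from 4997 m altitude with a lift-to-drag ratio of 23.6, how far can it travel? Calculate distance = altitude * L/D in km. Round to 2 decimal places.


Step 1: Glide distance = altitude * L/D = 4997 * 23.6 = 117929.2 m
Step 2: Convert to km: 117929.2 / 1000 = 117.93 km

117.93


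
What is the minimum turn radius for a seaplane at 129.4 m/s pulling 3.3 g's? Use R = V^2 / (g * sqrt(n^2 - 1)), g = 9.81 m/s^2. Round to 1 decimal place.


Step 1: V^2 = 129.4^2 = 16744.36
Step 2: n^2 - 1 = 3.3^2 - 1 = 9.89
Step 3: sqrt(9.89) = 3.144837
Step 4: R = 16744.36 / (9.81 * 3.144837) = 542.8 m

542.8


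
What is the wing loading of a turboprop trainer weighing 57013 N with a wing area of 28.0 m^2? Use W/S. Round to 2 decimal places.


Step 1: Wing loading = W / S = 57013 / 28.0
Step 2: Wing loading = 2036.18 N/m^2

2036.18


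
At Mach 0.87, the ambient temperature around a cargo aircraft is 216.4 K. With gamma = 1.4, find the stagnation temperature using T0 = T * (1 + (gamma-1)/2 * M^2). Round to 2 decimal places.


Step 1: (gamma-1)/2 = 0.2
Step 2: M^2 = 0.7569
Step 3: 1 + 0.2 * 0.7569 = 1.15138
Step 4: T0 = 216.4 * 1.15138 = 249.16 K

249.16


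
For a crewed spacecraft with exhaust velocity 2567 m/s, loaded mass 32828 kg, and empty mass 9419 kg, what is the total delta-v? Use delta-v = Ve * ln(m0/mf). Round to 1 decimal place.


Step 1: Mass ratio m0/mf = 32828 / 9419 = 3.485296
Step 2: ln(3.485296) = 1.248553
Step 3: delta-v = 2567 * 1.248553 = 3205.0 m/s

3205.0


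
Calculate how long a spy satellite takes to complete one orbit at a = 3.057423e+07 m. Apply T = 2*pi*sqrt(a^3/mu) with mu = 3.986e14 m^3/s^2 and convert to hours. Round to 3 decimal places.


Step 1: a^3 / mu = 2.858029e+22 / 3.986e14 = 7.170167e+07
Step 2: sqrt(7.170167e+07) = 8467.6841 s
Step 3: T = 2*pi * 8467.6841 = 53204.03 s
Step 4: T in hours = 53204.03 / 3600 = 14.779 hours

14.779


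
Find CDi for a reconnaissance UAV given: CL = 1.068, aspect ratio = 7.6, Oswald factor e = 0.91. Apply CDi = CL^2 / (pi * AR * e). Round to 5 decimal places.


Step 1: CL^2 = 1.068^2 = 1.140624
Step 2: pi * AR * e = 3.14159 * 7.6 * 0.91 = 21.727255
Step 3: CDi = 1.140624 / 21.727255 = 0.05250

0.05250


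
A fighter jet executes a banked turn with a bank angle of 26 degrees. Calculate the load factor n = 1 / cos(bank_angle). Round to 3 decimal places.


Step 1: Convert 26 degrees to radians = 0.453786
Step 2: cos(26 deg) = 0.898794
Step 3: n = 1 / 0.898794 = 1.113

1.113


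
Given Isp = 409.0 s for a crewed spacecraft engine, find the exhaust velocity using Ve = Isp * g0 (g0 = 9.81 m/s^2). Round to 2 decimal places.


Step 1: Ve = Isp * g0 = 409.0 * 9.81
Step 2: Ve = 4012.29 m/s

4012.29


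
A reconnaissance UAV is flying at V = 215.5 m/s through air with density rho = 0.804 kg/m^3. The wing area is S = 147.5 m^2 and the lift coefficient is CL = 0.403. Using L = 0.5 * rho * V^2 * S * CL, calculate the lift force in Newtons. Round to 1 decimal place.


Step 1: Calculate dynamic pressure q = 0.5 * 0.804 * 215.5^2 = 0.5 * 0.804 * 46440.25 = 18668.9805 Pa
Step 2: Multiply by wing area and lift coefficient: L = 18668.9805 * 147.5 * 0.403
Step 3: L = 2753674.6238 * 0.403 = 1109730.9 N

1109730.9


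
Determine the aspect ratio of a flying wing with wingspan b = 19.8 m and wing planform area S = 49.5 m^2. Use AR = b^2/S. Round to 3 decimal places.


Step 1: b^2 = 19.8^2 = 392.04
Step 2: AR = 392.04 / 49.5 = 7.920

7.920


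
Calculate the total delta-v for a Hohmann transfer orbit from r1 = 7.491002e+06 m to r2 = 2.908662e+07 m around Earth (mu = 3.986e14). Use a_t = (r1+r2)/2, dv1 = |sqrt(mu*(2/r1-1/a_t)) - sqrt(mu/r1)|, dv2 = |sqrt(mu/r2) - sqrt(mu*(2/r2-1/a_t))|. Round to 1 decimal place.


Step 1: Transfer semi-major axis a_t = (7.491002e+06 + 2.908662e+07) / 2 = 1.828881e+07 m
Step 2: v1 (circular at r1) = sqrt(mu/r1) = 7294.55 m/s
Step 3: v_t1 = sqrt(mu*(2/r1 - 1/a_t)) = 9199.25 m/s
Step 4: dv1 = |9199.25 - 7294.55| = 1904.7 m/s
Step 5: v2 (circular at r2) = 3701.88 m/s, v_t2 = 2369.19 m/s
Step 6: dv2 = |3701.88 - 2369.19| = 1332.69 m/s
Step 7: Total delta-v = 1904.7 + 1332.69 = 3237.4 m/s

3237.4


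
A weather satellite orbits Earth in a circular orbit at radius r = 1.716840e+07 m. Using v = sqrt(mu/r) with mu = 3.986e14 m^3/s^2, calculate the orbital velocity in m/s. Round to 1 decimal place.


Step 1: mu / r = 3.986e14 / 1.716840e+07 = 23217073.2276
Step 2: v = sqrt(23217073.2276) = 4818.4 m/s

4818.4


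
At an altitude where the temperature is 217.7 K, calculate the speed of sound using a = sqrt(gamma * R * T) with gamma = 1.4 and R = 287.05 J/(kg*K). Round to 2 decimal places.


Step 1: gamma * R * T = 1.4 * 287.05 * 217.7 = 87487.099
Step 2: a = sqrt(87487.099) = 295.78 m/s

295.78


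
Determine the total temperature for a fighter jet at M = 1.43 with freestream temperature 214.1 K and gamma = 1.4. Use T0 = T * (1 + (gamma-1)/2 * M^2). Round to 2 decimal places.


Step 1: (gamma-1)/2 = 0.2
Step 2: M^2 = 2.0449
Step 3: 1 + 0.2 * 2.0449 = 1.40898
Step 4: T0 = 214.1 * 1.40898 = 301.66 K

301.66


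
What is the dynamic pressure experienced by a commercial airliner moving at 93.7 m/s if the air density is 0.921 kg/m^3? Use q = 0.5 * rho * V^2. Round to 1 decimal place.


Step 1: V^2 = 93.7^2 = 8779.69
Step 2: q = 0.5 * 0.921 * 8779.69
Step 3: q = 4043.0 Pa

4043.0


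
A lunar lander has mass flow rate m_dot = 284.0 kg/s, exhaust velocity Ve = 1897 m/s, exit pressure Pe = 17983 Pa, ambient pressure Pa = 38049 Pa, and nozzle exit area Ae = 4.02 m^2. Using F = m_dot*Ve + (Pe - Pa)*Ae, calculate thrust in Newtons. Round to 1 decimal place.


Step 1: Momentum thrust = m_dot * Ve = 284.0 * 1897 = 538748.0 N
Step 2: Pressure thrust = (Pe - Pa) * Ae = (17983 - 38049) * 4.02 = -80665.32 N
Step 3: Total thrust F = 538748.0 + -80665.32 = 458082.7 N

458082.7


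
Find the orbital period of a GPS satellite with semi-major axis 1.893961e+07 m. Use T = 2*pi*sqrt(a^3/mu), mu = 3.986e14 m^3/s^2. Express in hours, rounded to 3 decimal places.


Step 1: a^3 / mu = 6.793805e+21 / 3.986e14 = 1.704417e+07
Step 2: sqrt(1.704417e+07) = 4128.4583 s
Step 3: T = 2*pi * 4128.4583 = 25939.87 s
Step 4: T in hours = 25939.87 / 3600 = 7.206 hours

7.206


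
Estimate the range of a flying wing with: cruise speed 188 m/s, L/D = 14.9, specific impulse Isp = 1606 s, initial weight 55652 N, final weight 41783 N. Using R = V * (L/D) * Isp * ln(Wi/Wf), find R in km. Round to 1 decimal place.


Step 1: Coefficient = V * (L/D) * Isp = 188 * 14.9 * 1606 = 4498727.2 m
Step 2: Wi/Wf = 55652 / 41783 = 1.331929
Step 3: ln(1.331929) = 0.286628
Step 4: R = 4498727.2 * 0.286628 = 1289463.2 m = 1289.5 km

1289.5


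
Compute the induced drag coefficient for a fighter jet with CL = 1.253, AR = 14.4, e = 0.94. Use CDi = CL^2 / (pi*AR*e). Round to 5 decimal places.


Step 1: CL^2 = 1.253^2 = 1.570009
Step 2: pi * AR * e = 3.14159 * 14.4 * 0.94 = 42.524598
Step 3: CDi = 1.570009 / 42.524598 = 0.03692

0.03692


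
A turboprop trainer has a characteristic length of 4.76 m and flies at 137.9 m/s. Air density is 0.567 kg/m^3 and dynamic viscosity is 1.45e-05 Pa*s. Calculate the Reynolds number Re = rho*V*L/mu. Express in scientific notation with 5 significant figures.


Step 1: Numerator = rho * V * L = 0.567 * 137.9 * 4.76 = 372.181068
Step 2: Re = 372.181068 / 1.45e-05
Step 3: Re = 2.5668e+07

2.5668e+07


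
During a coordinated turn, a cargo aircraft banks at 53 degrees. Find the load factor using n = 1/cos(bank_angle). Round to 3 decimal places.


Step 1: Convert 53 degrees to radians = 0.925025
Step 2: cos(53 deg) = 0.601815
Step 3: n = 1 / 0.601815 = 1.662

1.662


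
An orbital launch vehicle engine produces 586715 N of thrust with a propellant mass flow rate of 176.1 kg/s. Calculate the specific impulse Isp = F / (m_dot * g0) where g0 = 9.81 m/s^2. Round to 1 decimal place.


Step 1: m_dot * g0 = 176.1 * 9.81 = 1727.54
Step 2: Isp = 586715 / 1727.54 = 339.6 s

339.6


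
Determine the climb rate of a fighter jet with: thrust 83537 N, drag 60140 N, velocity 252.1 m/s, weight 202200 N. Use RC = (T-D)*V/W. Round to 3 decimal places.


Step 1: Excess thrust = T - D = 83537 - 60140 = 23397 N
Step 2: Excess power = 23397 * 252.1 = 5898383.7 W
Step 3: RC = 5898383.7 / 202200 = 29.171 m/s

29.171


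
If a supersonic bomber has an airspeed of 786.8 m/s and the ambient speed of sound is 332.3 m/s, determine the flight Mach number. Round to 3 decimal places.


Step 1: M = V / a = 786.8 / 332.3
Step 2: M = 2.368

2.368


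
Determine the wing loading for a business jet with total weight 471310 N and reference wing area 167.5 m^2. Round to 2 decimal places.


Step 1: Wing loading = W / S = 471310 / 167.5
Step 2: Wing loading = 2813.79 N/m^2

2813.79


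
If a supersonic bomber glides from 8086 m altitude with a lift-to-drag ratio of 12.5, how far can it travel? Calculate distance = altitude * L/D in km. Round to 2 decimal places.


Step 1: Glide distance = altitude * L/D = 8086 * 12.5 = 101075.0 m
Step 2: Convert to km: 101075.0 / 1000 = 101.08 km

101.08
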